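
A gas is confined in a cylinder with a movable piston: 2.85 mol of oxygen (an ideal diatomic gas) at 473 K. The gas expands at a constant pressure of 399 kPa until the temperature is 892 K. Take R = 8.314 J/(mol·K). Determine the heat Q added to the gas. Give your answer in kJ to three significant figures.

Q ≈ 34.7 kJ

Isobaric: W = nRΔT = (2.85)(8.314)(419) = 9928 J.
ΔU = nCᵥΔT with Cᵥ = 5R/2: ΔU = (2.85)(20.79)(419) = 24820 J.
Q = ΔU + W = 24820 + 9928 = 34749 J.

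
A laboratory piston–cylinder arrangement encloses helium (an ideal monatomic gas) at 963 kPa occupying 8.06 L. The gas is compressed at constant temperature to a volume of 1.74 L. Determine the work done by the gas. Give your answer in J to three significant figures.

Isothermal: W = nRT ln(V₂/V₁) = P₁V₁ ln(V₂/V₁).
P₁V₁ = (963 kPa)(8.06 L) = 7762 J.
W = 7762 × ln(1.74/8.06) = 7762 × -1.533
W_by_gas = -11899 J.

W ≈ -11900 J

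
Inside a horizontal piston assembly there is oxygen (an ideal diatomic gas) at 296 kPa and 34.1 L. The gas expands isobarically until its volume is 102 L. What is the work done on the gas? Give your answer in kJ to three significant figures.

W ≈ -20.1 kJ

Isobaric: W = P ΔV.
W = (296 kPa)(102 − 34.1 L) = (296)(67.9) = 20098 J.
Work on gas = −W_by = -20098 J.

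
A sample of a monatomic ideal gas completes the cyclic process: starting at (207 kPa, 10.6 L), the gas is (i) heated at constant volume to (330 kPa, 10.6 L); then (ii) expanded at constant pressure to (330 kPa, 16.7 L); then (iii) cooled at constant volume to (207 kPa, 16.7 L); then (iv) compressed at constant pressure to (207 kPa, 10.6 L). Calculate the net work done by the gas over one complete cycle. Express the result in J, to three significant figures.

W_net ≈ 750 J

Constant-volume legs do no work.
W(ii) = (330)(16.7 − 10.6) = 2013 J; W(iv) = (207)(10.6 − 16.7) = -1263 J.
W_net = 2013 − 1263 = 750.3 J (the clockwise enclosed area).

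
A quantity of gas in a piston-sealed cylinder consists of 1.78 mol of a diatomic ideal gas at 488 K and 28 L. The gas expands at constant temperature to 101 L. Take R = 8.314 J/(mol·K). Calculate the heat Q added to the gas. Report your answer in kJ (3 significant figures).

Q ≈ 9.27 kJ

Isothermal ⇒ ΔU = 0, so Q = W = nRT ln(V₂/V₁).
Q = (1.78)(8.314)(488) ln(101/28) = 7222 × 1.283 = 9265 J.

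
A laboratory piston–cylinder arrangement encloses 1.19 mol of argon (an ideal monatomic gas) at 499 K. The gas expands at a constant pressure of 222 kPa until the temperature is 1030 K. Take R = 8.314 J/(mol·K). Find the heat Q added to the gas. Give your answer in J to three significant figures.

Q ≈ 13100 J

Isobaric: W = nRΔT = (1.19)(8.314)(531) = 5254 J.
ΔU = nCᵥΔT with Cᵥ = 3R/2: ΔU = (1.19)(12.47)(531) = 7880 J.
Q = ΔU + W = 7880 + 5254 = 13134 J.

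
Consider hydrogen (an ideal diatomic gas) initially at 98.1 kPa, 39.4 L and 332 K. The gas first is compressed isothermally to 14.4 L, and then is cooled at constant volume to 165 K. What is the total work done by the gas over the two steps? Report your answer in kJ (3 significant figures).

Step 1 (isothermal): W = P₁V₁ ln(V₂/V₁) = (3865) ln(14.4/39.4) = -3890 J.
Step 2 (isochoric): W = 0 (constant volume).
W_total = -3890 + 0 = -3890 J.

W_total ≈ -3.89 kJ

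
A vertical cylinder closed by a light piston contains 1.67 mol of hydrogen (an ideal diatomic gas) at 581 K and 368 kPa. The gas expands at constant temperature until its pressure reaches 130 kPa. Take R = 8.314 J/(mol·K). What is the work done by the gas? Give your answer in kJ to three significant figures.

Isothermal process: W = nRT ln(V₂/V₁) = nRT ln(P₁/P₂).
W = (1.67)(8.314)(581) × ln(368/130)
  = 8067 × ln(2.831) = 8067 × 1.041
W_by_gas = 8394 J.

W ≈ 8.39 kJ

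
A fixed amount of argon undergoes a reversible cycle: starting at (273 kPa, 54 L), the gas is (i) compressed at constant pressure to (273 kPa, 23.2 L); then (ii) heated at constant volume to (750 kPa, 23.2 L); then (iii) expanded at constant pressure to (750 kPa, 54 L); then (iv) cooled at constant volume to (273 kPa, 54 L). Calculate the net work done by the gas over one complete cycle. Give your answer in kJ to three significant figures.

Constant-volume legs do no work.
W(i) = (273)(23.2 − 54) = -8408 J; W(iii) = (750)(54 − 23.2) = 23100 J.
W_net = -8408 + 23100 = 14692 J (the clockwise enclosed area).

W_net ≈ 14.7 kJ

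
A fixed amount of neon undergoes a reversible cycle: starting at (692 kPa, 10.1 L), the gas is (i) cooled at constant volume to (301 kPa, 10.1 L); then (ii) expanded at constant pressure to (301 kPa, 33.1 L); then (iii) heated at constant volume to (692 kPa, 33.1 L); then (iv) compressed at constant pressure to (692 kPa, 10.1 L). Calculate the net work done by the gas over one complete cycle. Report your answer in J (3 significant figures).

W_net ≈ -8990 J

Constant-volume legs do no work.
W(ii) = (301)(33.1 − 10.1) = 6923 J; W(iv) = (692)(10.1 − 33.1) = -15916 J.
W_net = 6923 − 15916 = -8993 J (the counter-clockwise enclosed area).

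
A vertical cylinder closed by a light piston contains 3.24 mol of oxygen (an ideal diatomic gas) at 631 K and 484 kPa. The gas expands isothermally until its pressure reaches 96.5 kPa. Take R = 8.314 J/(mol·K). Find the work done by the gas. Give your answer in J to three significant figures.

W ≈ 27400 J

Isothermal process: W = nRT ln(V₂/V₁) = nRT ln(P₁/P₂).
W = (3.24)(8.314)(631) × ln(484/96.5)
  = 16997 × ln(5.016) = 16997 × 1.613
W_by_gas = 27409 J.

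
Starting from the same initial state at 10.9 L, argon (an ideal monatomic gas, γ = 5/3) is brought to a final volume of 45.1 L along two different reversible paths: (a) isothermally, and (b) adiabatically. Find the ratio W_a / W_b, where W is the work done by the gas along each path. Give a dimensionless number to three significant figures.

W_a / W_b ≈ 1.55

Path (a) isothermal: W = P₁V₁ ln(V₂/V₁) → W_a/(P₁V₁) = 1.42.
Path (b) adiabatic: W = P₁V₁(1 − (V₁/V₂)^(γ−1))/(γ−1) → W_b/(P₁V₁) = 0.918.
W_a / W_b = 1.42 / 0.918 = 1.547.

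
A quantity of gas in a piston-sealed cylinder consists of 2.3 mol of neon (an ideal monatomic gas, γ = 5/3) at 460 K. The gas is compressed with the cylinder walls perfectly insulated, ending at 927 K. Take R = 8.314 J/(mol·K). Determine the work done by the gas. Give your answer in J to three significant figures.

Adiabatic ⇒ Q = 0, so W_by = −ΔU = nCᵥ(T₁ − T₂).
Cᵥ = 3R/2 = 12.47 J/(mol·K).
W = (2.3)(12.47)(460 − 927) = -13395 J.

W ≈ -13400 J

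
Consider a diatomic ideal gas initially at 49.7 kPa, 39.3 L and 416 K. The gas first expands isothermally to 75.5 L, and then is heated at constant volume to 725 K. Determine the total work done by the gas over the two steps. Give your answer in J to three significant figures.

W_total ≈ 1280 J

Step 1 (isothermal): W = P₁V₁ ln(V₂/V₁) = (1953) ln(75.5/39.3) = 1275 J.
Step 2 (isochoric): W = 0 (constant volume).
W_total = 1275 + 0 = 1275 J.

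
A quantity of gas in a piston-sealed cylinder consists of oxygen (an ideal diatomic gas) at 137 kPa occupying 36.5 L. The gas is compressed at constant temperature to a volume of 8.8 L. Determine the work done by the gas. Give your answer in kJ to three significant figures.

W ≈ -7.11 kJ

Isothermal: W = nRT ln(V₂/V₁) = P₁V₁ ln(V₂/V₁).
P₁V₁ = (137 kPa)(36.5 L) = 5000 J.
W = 5000 × ln(8.8/36.5) = 5000 × -1.423
W_by_gas = -7114 J.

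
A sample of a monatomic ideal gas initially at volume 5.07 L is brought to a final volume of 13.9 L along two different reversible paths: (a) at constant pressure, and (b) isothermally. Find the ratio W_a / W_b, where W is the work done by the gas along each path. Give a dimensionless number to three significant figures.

W_a / W_b ≈ 1.73

Path (a) isobaric: W = P₁(V₂ − V₁) → W_a/(P₁V₁) = 1.742.
Path (b) isothermal: W = P₁V₁ ln(V₂/V₁) → W_b/(P₁V₁) = 1.009.
W_a / W_b = 1.742 / 1.009 = 1.727.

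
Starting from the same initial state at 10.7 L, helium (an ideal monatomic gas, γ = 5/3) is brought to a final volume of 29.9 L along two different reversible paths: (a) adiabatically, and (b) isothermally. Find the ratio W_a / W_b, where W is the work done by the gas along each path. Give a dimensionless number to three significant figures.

W_a / W_b ≈ 0.724

Path (a) adiabatic: W = P₁V₁(1 − (V₁/V₂)^(γ−1))/(γ−1) → W_a/(P₁V₁) = 0.7439.
Path (b) isothermal: W = P₁V₁ ln(V₂/V₁) → W_b/(P₁V₁) = 1.028.
W_a / W_b = 0.7439 / 1.028 = 0.7239.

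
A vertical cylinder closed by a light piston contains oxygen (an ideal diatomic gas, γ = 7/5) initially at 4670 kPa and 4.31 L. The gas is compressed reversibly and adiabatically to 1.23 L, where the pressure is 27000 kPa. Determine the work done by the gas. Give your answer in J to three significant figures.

Adiabatic: W = (P₁V₁ − P₂V₂)/(γ − 1) with γ = 7/5.
P₁V₁ = 20128 J, P₂V₂ = 33210 J.
W = (20128 − 33210) / 0.4 = -32706 J.

W ≈ -32700 J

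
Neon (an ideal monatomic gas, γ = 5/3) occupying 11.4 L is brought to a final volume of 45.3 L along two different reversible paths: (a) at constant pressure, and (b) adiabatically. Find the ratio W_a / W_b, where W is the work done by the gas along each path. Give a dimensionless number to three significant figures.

W_a / W_b ≈ 3.30

Path (a) isobaric: W = P₁(V₂ − V₁) → W_a/(P₁V₁) = 2.974.
Path (b) adiabatic: W = P₁V₁(1 − (V₁/V₂)^(γ−1))/(γ−1) → W_b/(P₁V₁) = 0.9021.
W_a / W_b = 2.974 / 0.9021 = 3.296.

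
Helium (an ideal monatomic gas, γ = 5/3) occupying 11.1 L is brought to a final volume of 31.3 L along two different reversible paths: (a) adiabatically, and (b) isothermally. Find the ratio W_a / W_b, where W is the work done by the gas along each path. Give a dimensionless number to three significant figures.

Path (a) adiabatic: W = P₁V₁(1 − (V₁/V₂)^(γ−1))/(γ−1) → W_a/(P₁V₁) = 0.7485.
Path (b) isothermal: W = P₁V₁ ln(V₂/V₁) → W_b/(P₁V₁) = 1.037.
W_a / W_b = 0.7485 / 1.037 = 0.722.

W_a / W_b ≈ 0.722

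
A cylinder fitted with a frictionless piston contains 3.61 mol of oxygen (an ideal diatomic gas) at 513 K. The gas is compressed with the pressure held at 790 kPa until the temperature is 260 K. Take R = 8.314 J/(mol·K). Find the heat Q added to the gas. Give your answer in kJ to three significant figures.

Isobaric: W = nRΔT = (3.61)(8.314)(-253) = -7593 J.
ΔU = nCᵥΔT with Cᵥ = 5R/2: ΔU = (3.61)(20.79)(-253) = -18984 J.
Q = ΔU + W = -18984 − 7593 = -26577 J.

Q ≈ -26.6 kJ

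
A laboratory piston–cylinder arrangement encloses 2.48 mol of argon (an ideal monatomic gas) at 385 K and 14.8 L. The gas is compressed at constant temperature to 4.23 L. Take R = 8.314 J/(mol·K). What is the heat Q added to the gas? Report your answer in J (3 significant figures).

Q ≈ -9940 J

Isothermal ⇒ ΔU = 0, so Q = W = nRT ln(V₂/V₁).
Q = (2.48)(8.314)(385) ln(4.23/14.8) = 7938 × -1.252 = -9942 J.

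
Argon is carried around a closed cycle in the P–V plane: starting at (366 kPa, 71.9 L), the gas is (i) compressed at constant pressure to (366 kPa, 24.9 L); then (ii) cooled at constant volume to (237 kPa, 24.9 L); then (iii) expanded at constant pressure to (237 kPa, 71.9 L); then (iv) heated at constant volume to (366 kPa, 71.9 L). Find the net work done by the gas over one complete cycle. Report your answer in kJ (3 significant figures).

Constant-volume legs do no work.
W(i) = (366)(24.9 − 71.9) = -17202 J; W(iii) = (237)(71.9 − 24.9) = 11139 J.
W_net = -17202 + 11139 = -6063 J (the counter-clockwise enclosed area).

W_net ≈ -6.06 kJ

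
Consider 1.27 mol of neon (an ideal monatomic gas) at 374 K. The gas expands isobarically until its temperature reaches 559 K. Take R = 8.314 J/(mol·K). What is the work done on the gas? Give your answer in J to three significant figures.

Isobaric: W = P ΔV = nR ΔT.
W = (1.27)(8.314)(559 − 374) = 1953 J.
Work on gas = −W_by = -1953 J.

W ≈ -1950 J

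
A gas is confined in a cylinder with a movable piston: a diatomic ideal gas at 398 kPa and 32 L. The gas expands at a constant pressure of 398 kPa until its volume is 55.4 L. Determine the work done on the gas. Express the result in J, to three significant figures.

Isobaric: W = P ΔV.
W = (398 kPa)(55.4 − 32 L) = (398)(23.4) = 9313 J.
Work on gas = −W_by = -9313 J.

W ≈ -9310 J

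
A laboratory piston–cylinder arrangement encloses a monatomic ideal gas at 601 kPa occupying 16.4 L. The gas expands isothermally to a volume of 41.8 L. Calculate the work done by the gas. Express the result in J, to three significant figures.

Isothermal: W = nRT ln(V₂/V₁) = P₁V₁ ln(V₂/V₁).
P₁V₁ = (601 kPa)(16.4 L) = 9856 J.
W = 9856 × ln(41.8/16.4) = 9856 × 0.9356
W_by_gas = 9222 J.

W ≈ 9220 J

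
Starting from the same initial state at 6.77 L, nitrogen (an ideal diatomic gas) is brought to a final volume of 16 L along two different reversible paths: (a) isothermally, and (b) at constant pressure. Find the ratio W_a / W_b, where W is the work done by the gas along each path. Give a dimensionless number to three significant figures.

Path (a) isothermal: W = P₁V₁ ln(V₂/V₁) → W_a/(P₁V₁) = 0.8601.
Path (b) isobaric: W = P₁(V₂ − V₁) → W_b/(P₁V₁) = 1.363.
W_a / W_b = 0.8601 / 1.363 = 0.6309.

W_a / W_b ≈ 0.631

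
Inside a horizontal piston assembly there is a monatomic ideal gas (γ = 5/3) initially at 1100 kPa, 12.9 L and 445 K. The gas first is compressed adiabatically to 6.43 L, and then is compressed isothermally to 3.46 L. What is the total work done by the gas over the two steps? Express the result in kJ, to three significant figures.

Step 1 (adiabatic): W = (P₁V₁ − P₂V₂)/(γ−1) = (14190 − 22572)/0.667 = -12573 J.
After step 1: P = 3510 kPa, V = 6.43 L, T = 707.9 K.
Step 2 (isothermal): W = P₁V₁ ln(V₂/V₁) = (22572) ln(3.46/6.43) = -13988 J.
W_total = -12573 − 13988 = -26561 J.

W_total ≈ -26.6 kJ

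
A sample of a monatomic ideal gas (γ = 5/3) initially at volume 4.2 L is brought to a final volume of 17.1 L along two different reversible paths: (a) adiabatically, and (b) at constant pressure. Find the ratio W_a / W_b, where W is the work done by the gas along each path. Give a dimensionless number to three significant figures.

W_a / W_b ≈ 0.297

Path (a) adiabatic: W = P₁V₁(1 − (V₁/V₂)^(γ−1))/(γ−1) → W_a/(P₁V₁) = 0.9117.
Path (b) isobaric: W = P₁(V₂ − V₁) → W_b/(P₁V₁) = 3.071.
W_a / W_b = 0.9117 / 3.071 = 0.2968.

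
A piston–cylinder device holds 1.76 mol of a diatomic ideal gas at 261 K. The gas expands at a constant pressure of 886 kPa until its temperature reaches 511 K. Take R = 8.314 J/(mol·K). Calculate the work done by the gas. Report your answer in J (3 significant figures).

Isobaric: W = P ΔV = nR ΔT.
W = (1.76)(8.314)(511 − 261) = 3658 J.

W ≈ 3660 J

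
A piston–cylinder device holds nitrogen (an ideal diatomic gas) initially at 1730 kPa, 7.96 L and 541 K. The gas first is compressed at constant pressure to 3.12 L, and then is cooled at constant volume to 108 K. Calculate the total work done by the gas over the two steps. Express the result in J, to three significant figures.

W_total ≈ -8370 J

Step 1 (isobaric): W = PΔV = (1730 kPa)(3.12 − 7.96 L) = -8373 J.
Step 2 (isochoric): W = 0 (constant volume).
W_total = -8373 + 0 = -8373 J.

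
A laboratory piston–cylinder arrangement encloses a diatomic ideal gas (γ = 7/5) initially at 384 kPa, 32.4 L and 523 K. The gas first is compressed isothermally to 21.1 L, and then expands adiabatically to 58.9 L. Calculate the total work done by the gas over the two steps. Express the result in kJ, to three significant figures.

W_total ≈ 5.14 kJ

Step 1 (isothermal): W = P₁V₁ ln(V₂/V₁) = (12442) ln(21.1/32.4) = -5336 J.
After step 1: P = 589.6 kPa, V = 21.1 L, T = 523 K.
Step 2 (adiabatic): W = (P₁V₁ − P₂V₂)/(γ−1) = (12442 − 8252)/0.4 = 10475 J.
W_total = -5336 + 10475 = 5139 J.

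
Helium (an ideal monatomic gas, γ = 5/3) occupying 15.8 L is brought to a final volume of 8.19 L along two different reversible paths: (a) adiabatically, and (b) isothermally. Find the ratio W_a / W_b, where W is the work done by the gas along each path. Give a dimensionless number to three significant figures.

Path (a) adiabatic: W = P₁V₁(1 − (V₁/V₂)^(γ−1))/(γ−1) → W_a/(P₁V₁) = -0.8246.
Path (b) isothermal: W = P₁V₁ ln(V₂/V₁) → W_b/(P₁V₁) = -0.6571.
W_a / W_b = -0.8246 / -0.6571 = 1.255.

W_a / W_b ≈ 1.25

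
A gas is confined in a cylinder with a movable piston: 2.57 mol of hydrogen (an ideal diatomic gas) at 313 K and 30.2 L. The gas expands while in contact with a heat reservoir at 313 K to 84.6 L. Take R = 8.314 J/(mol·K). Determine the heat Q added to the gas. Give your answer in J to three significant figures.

Q ≈ 6890 J

Isothermal ⇒ ΔU = 0, so Q = W = nRT ln(V₂/V₁).
Q = (2.57)(8.314)(313) ln(84.6/30.2) = 6688 × 1.03 = 6889 J.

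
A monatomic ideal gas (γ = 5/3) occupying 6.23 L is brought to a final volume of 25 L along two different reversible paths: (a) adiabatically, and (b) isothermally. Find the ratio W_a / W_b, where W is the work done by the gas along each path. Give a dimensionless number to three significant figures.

Path (a) adiabatic: W = P₁V₁(1 − (V₁/V₂)^(γ−1))/(γ−1) → W_a/(P₁V₁) = 0.906.
Path (b) isothermal: W = P₁V₁ ln(V₂/V₁) → W_b/(P₁V₁) = 1.389.
W_a / W_b = 0.906 / 1.389 = 0.652.

W_a / W_b ≈ 0.652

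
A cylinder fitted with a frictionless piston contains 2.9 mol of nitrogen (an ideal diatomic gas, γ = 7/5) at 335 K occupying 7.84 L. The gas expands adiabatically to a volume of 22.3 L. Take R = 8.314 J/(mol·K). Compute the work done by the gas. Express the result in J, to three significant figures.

W ≈ 6900 J

Adiabatic: TV^(γ−1) = const with γ = 7/5.
T₂ = T₁ (V₁/V₂)^(γ−1) = 335 × (7.84/22.3)^0.4 = 335 × 0.6583 = 220.5 K.
W_by = nCᵥ(T₁ − T₂) = (2.9)(20.79)(335 − 220.5) = 6900 J.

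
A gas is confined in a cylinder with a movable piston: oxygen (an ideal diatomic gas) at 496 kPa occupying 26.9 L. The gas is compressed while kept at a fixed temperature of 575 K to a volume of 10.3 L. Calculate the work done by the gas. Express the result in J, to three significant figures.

W ≈ -12800 J

Isothermal: W = nRT ln(V₂/V₁) = P₁V₁ ln(V₂/V₁).
P₁V₁ = (496 kPa)(26.9 L) = 13342 J.
W = 13342 × ln(10.3/26.9) = 13342 × -0.96
W_by_gas = -12808 J.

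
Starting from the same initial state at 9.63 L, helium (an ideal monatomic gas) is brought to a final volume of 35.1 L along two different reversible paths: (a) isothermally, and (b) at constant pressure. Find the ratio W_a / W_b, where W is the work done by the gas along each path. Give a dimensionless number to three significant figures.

W_a / W_b ≈ 0.489

Path (a) isothermal: W = P₁V₁ ln(V₂/V₁) → W_a/(P₁V₁) = 1.293.
Path (b) isobaric: W = P₁(V₂ − V₁) → W_b/(P₁V₁) = 2.645.
W_a / W_b = 1.293 / 2.645 = 0.489.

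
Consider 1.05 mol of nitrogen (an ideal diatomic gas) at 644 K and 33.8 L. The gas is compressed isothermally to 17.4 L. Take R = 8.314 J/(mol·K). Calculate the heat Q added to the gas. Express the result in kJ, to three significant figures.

Isothermal ⇒ ΔU = 0, so Q = W = nRT ln(V₂/V₁).
Q = (1.05)(8.314)(644) ln(17.4/33.8) = 5622 × -0.664 = -3733 J.

Q ≈ -3.73 kJ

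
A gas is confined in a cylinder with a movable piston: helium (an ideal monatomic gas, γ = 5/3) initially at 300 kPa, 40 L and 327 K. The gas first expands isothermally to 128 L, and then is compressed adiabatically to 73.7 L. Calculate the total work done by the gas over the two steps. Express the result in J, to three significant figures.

W_total ≈ 5950 J

Step 1 (isothermal): W = P₁V₁ ln(V₂/V₁) = (12000) ln(128/40) = 13958 J.
After step 1: P = 93.75 kPa, V = 128 L, T = 327 K.
Step 2 (adiabatic): W = (P₁V₁ − P₂V₂)/(γ−1) = (12000 − 17338)/0.667 = -8008 J.
W_total = 13958 − 8008 = 5950 J.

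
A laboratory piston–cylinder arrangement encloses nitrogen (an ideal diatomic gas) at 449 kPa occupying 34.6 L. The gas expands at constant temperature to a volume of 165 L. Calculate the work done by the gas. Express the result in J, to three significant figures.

Isothermal: W = nRT ln(V₂/V₁) = P₁V₁ ln(V₂/V₁).
P₁V₁ = (449 kPa)(34.6 L) = 15535 J.
W = 15535 × ln(165/34.6) = 15535 × 1.562
W_by_gas = 24268 J.

W ≈ 24300 J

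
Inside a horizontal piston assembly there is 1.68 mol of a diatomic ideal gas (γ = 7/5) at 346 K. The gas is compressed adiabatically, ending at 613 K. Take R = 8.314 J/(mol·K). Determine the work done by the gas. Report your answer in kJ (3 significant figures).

Adiabatic ⇒ Q = 0, so W_by = −ΔU = nCᵥ(T₁ − T₂).
Cᵥ = 5R/2 = 20.79 J/(mol·K).
W = (1.68)(20.79)(346 − 613) = -9323 J.

W ≈ -9.32 kJ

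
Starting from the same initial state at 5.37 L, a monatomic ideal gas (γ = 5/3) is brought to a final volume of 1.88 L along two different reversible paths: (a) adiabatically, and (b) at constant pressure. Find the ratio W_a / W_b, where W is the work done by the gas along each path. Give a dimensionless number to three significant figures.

Path (a) adiabatic: W = P₁V₁(1 − (V₁/V₂)^(γ−1))/(γ−1) → W_a/(P₁V₁) = -1.52.
Path (b) isobaric: W = P₁(V₂ − V₁) → W_b/(P₁V₁) = -0.6499.
W_a / W_b = -1.52 / -0.6499 = 2.338.

W_a / W_b ≈ 2.34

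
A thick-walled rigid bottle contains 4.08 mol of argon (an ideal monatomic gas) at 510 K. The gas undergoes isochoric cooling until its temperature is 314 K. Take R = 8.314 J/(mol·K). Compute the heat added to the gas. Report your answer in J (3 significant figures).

Constant volume ⇒ W = 0, so Q = ΔU = nCᵥΔT with Cᵥ = 3R/2 = 12.47 J/(mol·K).
ΔU = (4.08)(12.47)(314 − 510) = -9973 J.

Q ≈ -9970 J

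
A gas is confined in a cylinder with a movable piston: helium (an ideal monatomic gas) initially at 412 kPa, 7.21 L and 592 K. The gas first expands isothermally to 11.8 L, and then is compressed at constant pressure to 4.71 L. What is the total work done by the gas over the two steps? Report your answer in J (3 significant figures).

W_total ≈ -321 J

Step 1 (isothermal): W = P₁V₁ ln(V₂/V₁) = (2971) ln(11.8/7.21) = 1463 J.
After step 1: P = 251.7 kPa, V = 11.8 L, T = 592 K.
Step 2 (isobaric): W = PΔV = (251.7 kPa)(4.71 − 11.8 L) = -1785 J.
W_total = 1463 − 1785 = -321.5 J.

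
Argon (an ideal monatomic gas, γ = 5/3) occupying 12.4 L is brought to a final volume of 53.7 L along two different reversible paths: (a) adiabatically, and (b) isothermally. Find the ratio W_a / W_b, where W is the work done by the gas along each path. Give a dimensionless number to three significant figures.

Path (a) adiabatic: W = P₁V₁(1 − (V₁/V₂)^(γ−1))/(γ−1) → W_a/(P₁V₁) = 0.9354.
Path (b) isothermal: W = P₁V₁ ln(V₂/V₁) → W_b/(P₁V₁) = 1.466.
W_a / W_b = 0.9354 / 1.466 = 0.6382.

W_a / W_b ≈ 0.638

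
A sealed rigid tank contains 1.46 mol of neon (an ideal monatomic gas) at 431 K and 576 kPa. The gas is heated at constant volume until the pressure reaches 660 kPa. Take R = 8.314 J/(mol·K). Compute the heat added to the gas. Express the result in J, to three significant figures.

Constant volume ⇒ W = 0, so Q = ΔU = nCᵥΔT with Cᵥ = 3R/2 = 12.47 J/(mol·K).
At constant V, T₂/T₁ = P₂/P₁ ⇒ ΔT = T₁(P₂/P₁ − 1) = 431·(660/576 − 1) = 62.85 K.
ΔU = (1.46)(12.47)(62.85) = 1144 J.

Q ≈ 1140 J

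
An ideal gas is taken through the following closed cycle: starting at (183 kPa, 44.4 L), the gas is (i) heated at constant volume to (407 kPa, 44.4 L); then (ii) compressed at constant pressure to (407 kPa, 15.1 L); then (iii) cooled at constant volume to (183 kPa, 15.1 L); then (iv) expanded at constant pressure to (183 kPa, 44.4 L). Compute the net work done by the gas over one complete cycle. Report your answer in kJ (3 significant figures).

Constant-volume legs do no work.
W(ii) = (407)(15.1 − 44.4) = -11925 J; W(iv) = (183)(44.4 − 15.1) = 5362 J.
W_net = -11925 + 5362 = -6563 J (the counter-clockwise enclosed area).

W_net ≈ -6.56 kJ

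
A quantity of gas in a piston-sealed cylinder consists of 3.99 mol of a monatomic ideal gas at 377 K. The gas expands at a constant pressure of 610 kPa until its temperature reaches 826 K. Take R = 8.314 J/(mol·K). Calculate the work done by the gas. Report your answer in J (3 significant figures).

W ≈ 14900 J

Isobaric: W = P ΔV = nR ΔT.
W = (3.99)(8.314)(826 − 377) = 14895 J.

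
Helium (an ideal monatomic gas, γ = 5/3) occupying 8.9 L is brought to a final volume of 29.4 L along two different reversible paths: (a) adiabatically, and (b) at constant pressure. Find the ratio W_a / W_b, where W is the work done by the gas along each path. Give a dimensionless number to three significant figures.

W_a / W_b ≈ 0.358

Path (a) adiabatic: W = P₁V₁(1 − (V₁/V₂)^(γ−1))/(γ−1) → W_a/(P₁V₁) = 0.8237.
Path (b) isobaric: W = P₁(V₂ − V₁) → W_b/(P₁V₁) = 2.303.
W_a / W_b = 0.8237 / 2.303 = 0.3576.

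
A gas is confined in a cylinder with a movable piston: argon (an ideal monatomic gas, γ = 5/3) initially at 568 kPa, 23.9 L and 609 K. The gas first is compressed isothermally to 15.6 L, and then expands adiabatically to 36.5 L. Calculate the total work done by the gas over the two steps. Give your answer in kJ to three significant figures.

Step 1 (isothermal): W = P₁V₁ ln(V₂/V₁) = (13575) ln(15.6/23.9) = -5791 J.
After step 1: P = 870.2 kPa, V = 15.6 L, T = 609 K.
Step 2 (adiabatic): W = (P₁V₁ − P₂V₂)/(γ−1) = (13575 − 7703)/0.667 = 8809 J.
W_total = -5791 + 8809 = 3018 J.

W_total ≈ 3.02 kJ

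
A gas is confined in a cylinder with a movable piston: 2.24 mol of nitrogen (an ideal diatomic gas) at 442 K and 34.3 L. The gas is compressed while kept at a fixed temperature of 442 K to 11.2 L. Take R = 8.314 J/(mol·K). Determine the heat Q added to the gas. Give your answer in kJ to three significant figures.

Isothermal ⇒ ΔU = 0, so Q = W = nRT ln(V₂/V₁).
Q = (2.24)(8.314)(442) ln(11.2/34.3) = 8232 × -1.119 = -9213 J.

Q ≈ -9.21 kJ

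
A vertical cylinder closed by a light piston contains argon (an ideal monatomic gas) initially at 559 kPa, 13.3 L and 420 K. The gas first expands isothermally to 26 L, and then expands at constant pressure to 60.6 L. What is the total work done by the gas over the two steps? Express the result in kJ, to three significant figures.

Step 1 (isothermal): W = P₁V₁ ln(V₂/V₁) = (7435) ln(26/13.3) = 4984 J.
After step 1: P = 286 kPa, V = 26 L, T = 420 K.
Step 2 (isobaric): W = PΔV = (286 kPa)(60.6 − 26 L) = 9894 J.
W_total = 4984 + 9894 = 14878 J.

W_total ≈ 14.9 kJ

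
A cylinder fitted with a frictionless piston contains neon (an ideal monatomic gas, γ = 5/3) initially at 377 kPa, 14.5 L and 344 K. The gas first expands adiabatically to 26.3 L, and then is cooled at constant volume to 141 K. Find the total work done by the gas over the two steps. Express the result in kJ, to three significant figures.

Step 1 (adiabatic): W = (P₁V₁ − P₂V₂)/(γ−1) = (5466 − 3676)/0.667 = 2686 J.
Step 2 (isochoric): W = 0 (constant volume).
W_total = 2686 + 0 = 2686 J.

W_total ≈ 2.69 kJ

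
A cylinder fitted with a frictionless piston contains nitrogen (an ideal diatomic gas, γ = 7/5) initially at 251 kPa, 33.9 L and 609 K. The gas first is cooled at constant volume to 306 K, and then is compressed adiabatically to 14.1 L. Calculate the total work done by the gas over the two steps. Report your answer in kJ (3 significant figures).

W_total ≈ -4.49 kJ

Step 1 (isochoric): W = 0 (constant volume).
After step 1: P = 126.1 kPa (V unchanged).
Step 2 (adiabatic): W = (P₁V₁ − P₂V₂)/(γ−1) = (4275 − 6073)/0.4 = -4493 J.
W_total = 0 − 4493 = -4493 J.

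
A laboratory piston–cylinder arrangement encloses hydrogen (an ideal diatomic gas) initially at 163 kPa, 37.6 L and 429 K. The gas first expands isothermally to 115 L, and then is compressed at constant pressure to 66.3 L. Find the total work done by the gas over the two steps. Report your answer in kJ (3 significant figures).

W_total ≈ 4.26 kJ

Step 1 (isothermal): W = P₁V₁ ln(V₂/V₁) = (6129) ln(115/37.6) = 6852 J.
After step 1: P = 53.29 kPa, V = 115 L, T = 429 K.
Step 2 (isobaric): W = PΔV = (53.29 kPa)(66.3 − 115 L) = -2595 J.
W_total = 6852 − 2595 = 4256 J.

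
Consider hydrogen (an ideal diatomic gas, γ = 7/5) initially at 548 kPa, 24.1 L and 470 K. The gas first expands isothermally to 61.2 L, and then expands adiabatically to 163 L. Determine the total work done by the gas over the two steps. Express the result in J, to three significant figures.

Step 1 (isothermal): W = P₁V₁ ln(V₂/V₁) = (13207) ln(61.2/24.1) = 12308 J.
After step 1: P = 215.8 kPa, V = 61.2 L, T = 470 K.
Step 2 (adiabatic): W = (P₁V₁ − P₂V₂)/(γ−1) = (13207 − 8925)/0.4 = 10704 J.
W_total = 12308 + 10704 = 23012 J.

W_total ≈ 23000 J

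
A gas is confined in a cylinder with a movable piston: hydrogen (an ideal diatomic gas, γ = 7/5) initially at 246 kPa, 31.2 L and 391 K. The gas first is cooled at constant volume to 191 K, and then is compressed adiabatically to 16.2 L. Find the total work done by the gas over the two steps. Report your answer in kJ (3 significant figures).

Step 1 (isochoric): W = 0 (constant volume).
After step 1: P = 120.2 kPa (V unchanged).
Step 2 (adiabatic): W = (P₁V₁ − P₂V₂)/(γ−1) = (3749 − 4873)/0.4 = -2809 J.
W_total = 0 − 2809 = -2809 J.

W_total ≈ -2.81 kJ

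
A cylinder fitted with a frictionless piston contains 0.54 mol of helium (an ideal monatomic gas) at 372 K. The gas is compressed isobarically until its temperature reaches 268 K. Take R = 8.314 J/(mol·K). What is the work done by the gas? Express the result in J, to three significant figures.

Isobaric: W = P ΔV = nR ΔT.
W = (0.54)(8.314)(268 − 372) = -466.9 J.

W ≈ -467 J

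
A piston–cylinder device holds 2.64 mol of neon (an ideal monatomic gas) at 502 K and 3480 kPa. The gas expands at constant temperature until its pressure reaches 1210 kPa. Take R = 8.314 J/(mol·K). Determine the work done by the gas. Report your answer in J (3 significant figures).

W ≈ 11600 J

Isothermal process: W = nRT ln(V₂/V₁) = nRT ln(P₁/P₂).
W = (2.64)(8.314)(502) × ln(3480/1210)
  = 11018 × ln(2.876) = 11018 × 1.056
W_by_gas = 11640 J.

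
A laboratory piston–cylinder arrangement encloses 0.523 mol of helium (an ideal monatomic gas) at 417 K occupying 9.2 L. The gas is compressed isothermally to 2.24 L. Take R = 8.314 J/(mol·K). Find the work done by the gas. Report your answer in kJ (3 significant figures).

Isothermal: W = nRT ln(V₂/V₁).
W = (0.523)(8.314)(417) × ln(2.24/9.2)
  = 1813 × -1.413
W_by_gas = -2562 J.

W ≈ -2.56 kJ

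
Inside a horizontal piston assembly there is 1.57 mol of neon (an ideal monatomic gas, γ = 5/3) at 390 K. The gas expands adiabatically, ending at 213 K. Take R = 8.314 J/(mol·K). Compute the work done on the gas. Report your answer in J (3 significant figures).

Adiabatic ⇒ Q = 0, so W_by = −ΔU = nCᵥ(T₁ − T₂).
Cᵥ = 3R/2 = 12.47 J/(mol·K).
W = (1.57)(12.47)(390 − 213) = 3466 J.
Work on gas = −W_by = -3466 J.

W ≈ -3470 J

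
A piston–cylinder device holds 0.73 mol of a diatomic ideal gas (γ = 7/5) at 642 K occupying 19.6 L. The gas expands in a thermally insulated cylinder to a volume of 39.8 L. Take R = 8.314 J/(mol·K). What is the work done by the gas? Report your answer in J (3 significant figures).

Adiabatic: TV^(γ−1) = const with γ = 7/5.
T₂ = T₁ (V₁/V₂)^(γ−1) = 642 × (19.6/39.8)^0.4 = 642 × 0.7533 = 483.6 K.
W_by = nCᵥ(T₁ − T₂) = (0.73)(20.79)(642 − 483.6) = 2403 J.

W ≈ 2400 J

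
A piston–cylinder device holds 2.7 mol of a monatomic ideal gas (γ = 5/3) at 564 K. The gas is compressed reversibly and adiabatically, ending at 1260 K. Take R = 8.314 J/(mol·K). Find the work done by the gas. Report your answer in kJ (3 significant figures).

W ≈ -23.4 kJ

Adiabatic ⇒ Q = 0, so W_by = −ΔU = nCᵥ(T₁ − T₂).
Cᵥ = 3R/2 = 12.47 J/(mol·K).
W = (2.7)(12.47)(564 − 1260) = -23436 J.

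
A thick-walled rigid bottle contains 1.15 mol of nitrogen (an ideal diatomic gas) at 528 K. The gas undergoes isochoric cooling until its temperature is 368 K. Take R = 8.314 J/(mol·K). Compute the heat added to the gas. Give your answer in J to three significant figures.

Constant volume ⇒ W = 0, so Q = ΔU = nCᵥΔT with Cᵥ = 5R/2 = 20.79 J/(mol·K).
ΔU = (1.15)(20.79)(368 − 528) = -3824 J.

Q ≈ -3820 J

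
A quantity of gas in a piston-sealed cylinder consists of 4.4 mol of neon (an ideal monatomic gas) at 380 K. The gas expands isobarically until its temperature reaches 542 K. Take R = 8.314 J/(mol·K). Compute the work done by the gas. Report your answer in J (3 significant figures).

W ≈ 5930 J

Isobaric: W = P ΔV = nR ΔT.
W = (4.4)(8.314)(542 − 380) = 5926 J.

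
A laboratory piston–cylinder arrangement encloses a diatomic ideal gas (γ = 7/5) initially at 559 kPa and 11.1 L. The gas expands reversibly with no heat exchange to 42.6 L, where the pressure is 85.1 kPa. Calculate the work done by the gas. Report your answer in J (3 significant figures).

Adiabatic: W = (P₁V₁ − P₂V₂)/(γ − 1) with γ = 7/5.
P₁V₁ = 6205 J, P₂V₂ = 3625 J.
W = (6205 − 3625) / 0.4 = 6449 J.

W ≈ 6450 J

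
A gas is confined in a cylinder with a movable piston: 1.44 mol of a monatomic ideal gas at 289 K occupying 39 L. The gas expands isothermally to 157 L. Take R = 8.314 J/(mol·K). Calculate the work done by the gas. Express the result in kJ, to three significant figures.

W ≈ 4.82 kJ

Isothermal: W = nRT ln(V₂/V₁).
W = (1.44)(8.314)(289) × ln(157/39)
  = 3460 × 1.393
W_by_gas = 4819 J.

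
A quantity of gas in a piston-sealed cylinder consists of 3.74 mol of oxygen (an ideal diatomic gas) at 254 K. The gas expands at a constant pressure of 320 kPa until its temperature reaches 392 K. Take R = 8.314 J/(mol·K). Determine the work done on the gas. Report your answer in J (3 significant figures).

W ≈ -4290 J

Isobaric: W = P ΔV = nR ΔT.
W = (3.74)(8.314)(392 − 254) = 4291 J.
Work on gas = −W_by = -4291 J.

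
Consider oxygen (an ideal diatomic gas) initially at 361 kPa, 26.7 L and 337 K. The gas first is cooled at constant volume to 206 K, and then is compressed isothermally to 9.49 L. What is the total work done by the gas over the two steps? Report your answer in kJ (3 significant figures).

Step 1 (isochoric): W = 0 (constant volume).
After step 1: P = 220.7 kPa (V unchanged).
Step 2 (isothermal): W = P₁V₁ ln(V₂/V₁) = (5892) ln(9.49/26.7) = -6095 J.
W_total = 0 − 6095 = -6095 J.

W_total ≈ -6.09 kJ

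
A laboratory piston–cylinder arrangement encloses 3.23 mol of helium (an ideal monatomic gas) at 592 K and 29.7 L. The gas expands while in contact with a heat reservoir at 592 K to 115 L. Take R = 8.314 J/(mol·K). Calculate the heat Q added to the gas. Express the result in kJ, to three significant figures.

Q ≈ 21.5 kJ

Isothermal ⇒ ΔU = 0, so Q = W = nRT ln(V₂/V₁).
Q = (3.23)(8.314)(592) ln(115/29.7) = 15898 × 1.354 = 21522 J.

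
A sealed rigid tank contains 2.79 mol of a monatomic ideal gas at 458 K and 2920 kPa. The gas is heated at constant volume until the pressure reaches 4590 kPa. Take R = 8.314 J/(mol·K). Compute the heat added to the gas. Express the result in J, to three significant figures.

Q ≈ 9110 J

Constant volume ⇒ W = 0, so Q = ΔU = nCᵥΔT with Cᵥ = 3R/2 = 12.47 J/(mol·K).
At constant V, T₂/T₁ = P₂/P₁ ⇒ ΔT = T₁(P₂/P₁ − 1) = 458·(4590/2920 − 1) = 261.9 K.
ΔU = (2.79)(12.47)(261.9) = 9114 J.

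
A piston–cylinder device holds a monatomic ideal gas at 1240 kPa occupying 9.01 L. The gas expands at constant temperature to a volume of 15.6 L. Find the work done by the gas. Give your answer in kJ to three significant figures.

Isothermal: W = nRT ln(V₂/V₁) = P₁V₁ ln(V₂/V₁).
P₁V₁ = (1240 kPa)(9.01 L) = 11172 J.
W = 11172 × ln(15.6/9.01) = 11172 × 0.5489
W_by_gas = 6133 J.

W ≈ 6.13 kJ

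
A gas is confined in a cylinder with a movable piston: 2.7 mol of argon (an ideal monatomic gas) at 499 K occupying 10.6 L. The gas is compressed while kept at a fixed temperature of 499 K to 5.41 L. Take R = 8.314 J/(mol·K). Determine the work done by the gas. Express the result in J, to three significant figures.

W ≈ -7530 J

Isothermal: W = nRT ln(V₂/V₁).
W = (2.7)(8.314)(499) × ln(5.41/10.6)
  = 11201 × -0.6726
W_by_gas = -7534 J.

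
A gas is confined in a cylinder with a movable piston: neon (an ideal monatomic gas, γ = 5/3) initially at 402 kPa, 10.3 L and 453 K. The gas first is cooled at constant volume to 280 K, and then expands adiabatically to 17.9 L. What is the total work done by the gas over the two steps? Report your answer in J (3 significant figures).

Step 1 (isochoric): W = 0 (constant volume).
After step 1: P = 248.5 kPa (V unchanged).
Step 2 (adiabatic): W = (P₁V₁ − P₂V₂)/(γ−1) = (2559 − 1771)/0.667 = 1183 J.
W_total = 0 + 1183 = 1183 J.

W_total ≈ 1180 J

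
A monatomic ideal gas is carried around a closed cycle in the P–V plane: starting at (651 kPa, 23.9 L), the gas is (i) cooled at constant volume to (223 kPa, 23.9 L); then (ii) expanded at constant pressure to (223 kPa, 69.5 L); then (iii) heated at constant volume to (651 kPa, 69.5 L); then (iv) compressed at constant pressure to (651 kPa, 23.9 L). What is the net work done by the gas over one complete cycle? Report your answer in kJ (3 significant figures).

W_net ≈ -19.5 kJ

Constant-volume legs do no work.
W(ii) = (223)(69.5 − 23.9) = 10169 J; W(iv) = (651)(23.9 − 69.5) = -29686 J.
W_net = 10169 − 29686 = -19517 J (the counter-clockwise enclosed area).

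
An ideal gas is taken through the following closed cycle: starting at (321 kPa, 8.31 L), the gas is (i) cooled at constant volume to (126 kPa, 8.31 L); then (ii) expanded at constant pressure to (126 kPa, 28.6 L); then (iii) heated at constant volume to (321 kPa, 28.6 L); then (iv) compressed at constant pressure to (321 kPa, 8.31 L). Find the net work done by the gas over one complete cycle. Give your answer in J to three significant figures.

W_net ≈ -3960 J

Constant-volume legs do no work.
W(ii) = (126)(28.6 − 8.31) = 2557 J; W(iv) = (321)(8.31 − 28.6) = -6513 J.
W_net = 2557 − 6513 = -3957 J (the counter-clockwise enclosed area).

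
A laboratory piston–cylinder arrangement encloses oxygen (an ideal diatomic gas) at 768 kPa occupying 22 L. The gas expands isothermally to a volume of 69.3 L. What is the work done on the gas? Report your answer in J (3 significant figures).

W ≈ -19400 J

Isothermal: W = nRT ln(V₂/V₁) = P₁V₁ ln(V₂/V₁).
P₁V₁ = (768 kPa)(22 L) = 16896 J.
W = 16896 × ln(69.3/22) = 16896 × 1.147
W_by_gas = 19387 J; work on gas = −W_by = -19387 J.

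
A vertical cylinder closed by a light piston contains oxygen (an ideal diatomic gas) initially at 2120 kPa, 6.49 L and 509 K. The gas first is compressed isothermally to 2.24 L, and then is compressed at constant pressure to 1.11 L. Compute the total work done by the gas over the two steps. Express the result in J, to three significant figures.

Step 1 (isothermal): W = P₁V₁ ln(V₂/V₁) = (13759) ln(2.24/6.49) = -14636 J.
After step 1: P = 6142 kPa, V = 2.24 L, T = 509 K.
Step 2 (isobaric): W = PΔV = (6142 kPa)(1.11 − 2.24 L) = -6941 J.
W_total = -14636 − 6941 = -21577 J.

W_total ≈ -21600 J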